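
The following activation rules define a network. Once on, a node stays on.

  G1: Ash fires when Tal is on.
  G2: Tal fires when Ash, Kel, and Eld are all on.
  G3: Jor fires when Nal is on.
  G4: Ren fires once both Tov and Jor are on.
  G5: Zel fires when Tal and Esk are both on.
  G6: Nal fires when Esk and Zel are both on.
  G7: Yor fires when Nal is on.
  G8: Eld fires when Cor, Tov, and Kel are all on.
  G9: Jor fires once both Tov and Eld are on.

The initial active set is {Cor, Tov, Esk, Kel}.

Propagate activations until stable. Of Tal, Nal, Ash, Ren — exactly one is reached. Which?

G8: Cor, Tov, and Kel on → Eld on.
Tov and Eld are on, so Jor fires (G9).
G4: Tov and Jor on → Ren on.
Nal would need Esk and Zel (G6), but Zel never turns on. Ash would need Tal (G1), but Tal never turns on. Tal would need Ash, Kel, and Eld (G2), but Ash never turns on.

Ren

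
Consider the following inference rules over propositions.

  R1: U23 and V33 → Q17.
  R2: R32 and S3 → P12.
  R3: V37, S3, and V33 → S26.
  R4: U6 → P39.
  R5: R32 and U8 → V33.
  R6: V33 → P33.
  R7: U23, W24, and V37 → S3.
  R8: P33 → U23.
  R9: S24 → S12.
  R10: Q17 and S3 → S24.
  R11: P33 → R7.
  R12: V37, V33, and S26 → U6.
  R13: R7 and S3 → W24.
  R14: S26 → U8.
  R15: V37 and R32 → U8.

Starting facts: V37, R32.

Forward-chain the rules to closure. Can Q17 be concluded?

Yes

V37 and R32 hold, so U8 follows (R15).
From R32 and U8, R5 gives V33.
V33 holds, so P33 follows (R6).
From P33, R8 gives U23.
U23 and V33 hold, so Q17 follows (R1).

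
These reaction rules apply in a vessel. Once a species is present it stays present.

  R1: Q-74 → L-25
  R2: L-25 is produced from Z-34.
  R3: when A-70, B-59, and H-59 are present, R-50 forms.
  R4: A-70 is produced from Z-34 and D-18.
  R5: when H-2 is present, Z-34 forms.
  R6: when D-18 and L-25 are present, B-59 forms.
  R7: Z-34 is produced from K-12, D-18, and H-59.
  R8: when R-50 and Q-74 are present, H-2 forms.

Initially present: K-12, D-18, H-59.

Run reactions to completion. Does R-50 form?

Yes

K-12, D-18, and H-59 present → Z-34 forms (R7).
Z-34 and D-18 present → A-70 forms (R4).
Z-34 present → L-25 forms (R2).
D-18 and L-25 present → B-59 forms (R6).
A-70, B-59, and H-59 present → R-50 forms (R3).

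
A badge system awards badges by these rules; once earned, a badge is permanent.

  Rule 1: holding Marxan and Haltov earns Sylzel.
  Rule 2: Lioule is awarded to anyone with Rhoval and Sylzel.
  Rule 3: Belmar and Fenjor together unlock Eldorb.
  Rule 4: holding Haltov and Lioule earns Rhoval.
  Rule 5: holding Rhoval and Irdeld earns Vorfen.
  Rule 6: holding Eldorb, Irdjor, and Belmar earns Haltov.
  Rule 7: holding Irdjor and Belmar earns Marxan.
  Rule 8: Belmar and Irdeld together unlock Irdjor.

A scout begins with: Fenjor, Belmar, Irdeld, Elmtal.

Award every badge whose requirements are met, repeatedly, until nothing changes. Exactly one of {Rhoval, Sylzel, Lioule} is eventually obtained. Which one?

Sylzel

With Belmar and Fenjor, Eldorb is earned (Rule 3).
With Belmar and Irdeld, Irdjor is earned (Rule 8).
With Eldorb, Irdjor, and Belmar, Haltov is earned (Rule 6).
With Irdjor and Belmar, Marxan is earned (Rule 7).
With Marxan and Haltov, Sylzel is earned (Rule 1).
Lioule would need Rhoval and Sylzel (Rule 2), but Rhoval is never earned. Rhoval would need Haltov and Lioule (Rule 4), but Lioule is never earned.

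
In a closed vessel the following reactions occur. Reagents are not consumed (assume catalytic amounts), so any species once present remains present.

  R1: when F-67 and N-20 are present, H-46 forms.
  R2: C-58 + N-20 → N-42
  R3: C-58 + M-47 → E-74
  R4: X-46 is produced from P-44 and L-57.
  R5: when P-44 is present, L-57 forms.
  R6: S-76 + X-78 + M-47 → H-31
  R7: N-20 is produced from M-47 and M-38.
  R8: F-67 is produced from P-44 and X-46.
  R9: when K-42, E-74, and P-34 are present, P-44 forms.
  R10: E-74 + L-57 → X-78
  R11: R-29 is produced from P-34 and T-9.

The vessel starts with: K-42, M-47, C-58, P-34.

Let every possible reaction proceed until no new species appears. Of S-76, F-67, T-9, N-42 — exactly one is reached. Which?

F-67

C-58 and M-47 present → E-74 forms (R3).
K-42, E-74, and P-34 present → P-44 forms (R9).
P-44 present → L-57 forms (R5).
P-44 and L-57 present → X-46 forms (R4).
P-44 and X-46 present → F-67 forms (R8).
N-42 would need C-58 and N-20 (R2), but N-20 never forms. No rule produces S-76, and it is not given. No rule produces T-9, and it is not given.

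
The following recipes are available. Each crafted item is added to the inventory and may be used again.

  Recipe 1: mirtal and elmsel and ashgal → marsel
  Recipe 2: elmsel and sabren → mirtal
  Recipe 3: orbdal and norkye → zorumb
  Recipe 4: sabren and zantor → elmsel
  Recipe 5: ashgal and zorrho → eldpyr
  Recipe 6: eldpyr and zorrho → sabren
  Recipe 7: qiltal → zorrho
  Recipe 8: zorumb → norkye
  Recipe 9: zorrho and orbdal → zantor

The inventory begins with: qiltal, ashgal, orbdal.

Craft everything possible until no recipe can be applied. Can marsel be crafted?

Yes

qiltal → zorrho (Recipe 7).
Using Recipe 5, ashgal and zorrho make eldpyr.
Using Recipe 9, zorrho and orbdal make zantor.
Using Recipe 6, eldpyr and zorrho make sabren.
Using Recipe 4, sabren and zantor make elmsel.
Using Recipe 2, elmsel and sabren make mirtal.
mirtal and elmsel and ashgal → marsel (Recipe 1).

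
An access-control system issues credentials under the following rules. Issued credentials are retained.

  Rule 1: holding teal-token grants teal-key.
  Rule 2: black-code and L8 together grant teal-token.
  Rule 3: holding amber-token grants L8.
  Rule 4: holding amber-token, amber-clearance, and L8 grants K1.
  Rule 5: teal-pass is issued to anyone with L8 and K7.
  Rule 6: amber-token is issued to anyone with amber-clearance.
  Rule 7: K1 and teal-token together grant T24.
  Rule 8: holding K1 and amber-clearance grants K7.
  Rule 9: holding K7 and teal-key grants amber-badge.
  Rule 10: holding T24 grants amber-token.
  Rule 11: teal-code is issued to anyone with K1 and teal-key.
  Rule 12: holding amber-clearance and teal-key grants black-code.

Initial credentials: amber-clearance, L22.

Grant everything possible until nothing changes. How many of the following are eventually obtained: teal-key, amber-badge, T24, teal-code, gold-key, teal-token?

teal-key would need teal-token (Rule 1), but teal-token is never granted.
amber-badge would need K7 and teal-key (Rule 9), but teal-key is never granted.
T24 would need K1 and teal-token (Rule 7), but teal-token is never granted.
teal-code would need K1 and teal-key (Rule 11), but teal-key is never granted.
No rule produces gold-key, and it is not given.
teal-token would need black-code and L8 (Rule 2), but black-code is never granted.
None of the 6 are reached.

0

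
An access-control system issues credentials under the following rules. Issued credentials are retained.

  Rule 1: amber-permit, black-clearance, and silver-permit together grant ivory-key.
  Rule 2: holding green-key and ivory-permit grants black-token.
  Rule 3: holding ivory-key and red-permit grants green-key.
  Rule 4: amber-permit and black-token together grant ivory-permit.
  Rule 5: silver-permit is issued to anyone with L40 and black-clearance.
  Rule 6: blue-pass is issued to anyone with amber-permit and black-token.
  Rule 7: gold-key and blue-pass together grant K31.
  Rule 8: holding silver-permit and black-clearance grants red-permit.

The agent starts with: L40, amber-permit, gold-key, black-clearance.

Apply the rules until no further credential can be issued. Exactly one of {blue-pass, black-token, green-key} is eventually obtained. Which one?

Holding L40 and black-clearance grants silver-permit (Rule 5).
Holding silver-permit and black-clearance grants red-permit (Rule 8).
Holding amber-permit, black-clearance, and silver-permit grants ivory-key (Rule 1).
Holding ivory-key and red-permit grants green-key (Rule 3).
blue-pass would need amber-permit and black-token (Rule 6), but black-token is never granted. black-token would need green-key and ivory-permit (Rule 2), but ivory-permit is never granted.

green-key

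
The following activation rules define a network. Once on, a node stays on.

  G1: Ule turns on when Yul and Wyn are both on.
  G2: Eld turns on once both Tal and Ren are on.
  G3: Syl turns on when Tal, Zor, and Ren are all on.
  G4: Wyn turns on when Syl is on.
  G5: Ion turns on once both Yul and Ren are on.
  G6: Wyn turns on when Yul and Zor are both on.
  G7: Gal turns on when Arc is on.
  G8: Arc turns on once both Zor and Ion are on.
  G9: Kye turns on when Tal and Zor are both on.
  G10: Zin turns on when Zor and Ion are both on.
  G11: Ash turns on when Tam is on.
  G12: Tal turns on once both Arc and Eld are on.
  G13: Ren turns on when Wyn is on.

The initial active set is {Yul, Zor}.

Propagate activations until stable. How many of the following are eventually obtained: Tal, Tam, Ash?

0

Tal would need Arc and Eld (G12), but Eld never turns on.
No rule produces Tam, and it is not given.
Ash would need Tam (G11), but Tam never turns on.
None of the 3 are reached.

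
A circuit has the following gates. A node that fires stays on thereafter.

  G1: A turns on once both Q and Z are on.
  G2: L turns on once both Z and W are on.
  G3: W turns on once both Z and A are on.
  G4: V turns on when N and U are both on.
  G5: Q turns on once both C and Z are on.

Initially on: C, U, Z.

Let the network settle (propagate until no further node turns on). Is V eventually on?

V would need N and U (G4), but N never turns on.

No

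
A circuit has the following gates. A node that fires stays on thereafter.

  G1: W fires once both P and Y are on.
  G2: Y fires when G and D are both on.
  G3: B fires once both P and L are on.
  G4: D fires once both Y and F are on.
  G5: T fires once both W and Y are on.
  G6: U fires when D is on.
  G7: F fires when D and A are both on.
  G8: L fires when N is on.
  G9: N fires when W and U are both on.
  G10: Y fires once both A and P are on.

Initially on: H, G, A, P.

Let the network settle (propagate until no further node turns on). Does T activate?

Yes

G10: A and P on → Y on.
G1: P and Y on → W on.
G5: W and Y on → T on.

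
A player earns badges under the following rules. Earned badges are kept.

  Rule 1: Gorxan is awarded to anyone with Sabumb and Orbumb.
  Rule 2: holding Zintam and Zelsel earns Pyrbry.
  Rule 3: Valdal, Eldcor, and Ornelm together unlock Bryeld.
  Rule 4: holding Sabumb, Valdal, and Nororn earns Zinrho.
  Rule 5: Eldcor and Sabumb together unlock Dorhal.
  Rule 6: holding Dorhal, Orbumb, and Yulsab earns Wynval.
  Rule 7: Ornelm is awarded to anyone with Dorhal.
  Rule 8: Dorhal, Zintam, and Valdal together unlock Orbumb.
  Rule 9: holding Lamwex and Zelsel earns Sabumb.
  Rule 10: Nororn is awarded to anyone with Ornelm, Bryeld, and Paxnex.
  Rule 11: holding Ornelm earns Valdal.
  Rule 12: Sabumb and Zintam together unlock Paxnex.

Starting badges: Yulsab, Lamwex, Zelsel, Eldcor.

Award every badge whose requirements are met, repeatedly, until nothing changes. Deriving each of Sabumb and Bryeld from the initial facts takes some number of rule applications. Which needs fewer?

Sabumb

Sabumb: With Lamwex and Zelsel, Sabumb is earned (Rule 9). [1 rule application]
Bryeld: With Lamwex and Zelsel, Sabumb is earned (Rule 9). With Eldcor and Sabumb, Dorhal is earned (Rule 5). With Dorhal, Ornelm is earned (Rule 7). With Ornelm, Valdal is earned (Rule 11). With Valdal, Eldcor, and Ornelm, Bryeld is earned (Rule 3). [5 rule applications]
Sabumb needs fewer.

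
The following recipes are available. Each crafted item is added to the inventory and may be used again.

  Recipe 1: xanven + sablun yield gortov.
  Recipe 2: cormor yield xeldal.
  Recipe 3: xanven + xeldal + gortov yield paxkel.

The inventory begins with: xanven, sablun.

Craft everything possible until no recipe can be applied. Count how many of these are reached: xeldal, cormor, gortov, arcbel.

1

Using Recipe 1, xanven and sablun make gortov.
xeldal would need cormor (Recipe 2), but cormor is never obtained.
No rule produces cormor, and it is not given.
gortov: reached.
No rule produces arcbel, and it is not given.
Reached: gortov — 1 of the 4.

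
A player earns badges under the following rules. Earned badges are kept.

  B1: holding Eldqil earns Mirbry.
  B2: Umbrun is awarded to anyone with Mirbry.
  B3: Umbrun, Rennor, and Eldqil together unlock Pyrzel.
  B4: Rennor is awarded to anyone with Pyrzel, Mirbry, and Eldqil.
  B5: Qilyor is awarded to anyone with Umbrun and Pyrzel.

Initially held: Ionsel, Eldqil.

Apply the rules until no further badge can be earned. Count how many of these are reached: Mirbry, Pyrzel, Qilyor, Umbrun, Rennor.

With Eldqil, Mirbry is earned (B1).
With Mirbry, Umbrun is earned (B2).
Mirbry: reached.
Pyrzel would need Umbrun, Rennor, and Eldqil (B3), but Rennor is never earned.
Qilyor would need Umbrun and Pyrzel (B5), but Pyrzel is never earned.
Umbrun: reached.
Rennor would need Pyrzel, Mirbry, and Eldqil (B4), but Pyrzel is never earned.
Reached: Mirbry and Umbrun — 2 of the 5.

2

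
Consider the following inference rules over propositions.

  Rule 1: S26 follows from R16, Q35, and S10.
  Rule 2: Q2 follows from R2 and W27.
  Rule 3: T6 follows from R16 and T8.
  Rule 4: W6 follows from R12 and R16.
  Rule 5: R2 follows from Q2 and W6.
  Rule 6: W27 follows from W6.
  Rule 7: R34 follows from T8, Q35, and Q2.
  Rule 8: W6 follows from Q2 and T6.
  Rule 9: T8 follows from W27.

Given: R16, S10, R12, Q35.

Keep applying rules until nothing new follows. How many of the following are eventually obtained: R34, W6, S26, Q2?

2

From R16, Q35, and S10, Rule 1 gives S26.
From R12 and R16, Rule 4 gives W6.
R34 would need T8, Q35, and Q2 (Rule 7), but Q2 is never established.
W6: reached.
S26: reached.
Q2 would need R2 and W27 (Rule 2), but R2 is never established.
Reached: W6 and S26 — 2 of the 4.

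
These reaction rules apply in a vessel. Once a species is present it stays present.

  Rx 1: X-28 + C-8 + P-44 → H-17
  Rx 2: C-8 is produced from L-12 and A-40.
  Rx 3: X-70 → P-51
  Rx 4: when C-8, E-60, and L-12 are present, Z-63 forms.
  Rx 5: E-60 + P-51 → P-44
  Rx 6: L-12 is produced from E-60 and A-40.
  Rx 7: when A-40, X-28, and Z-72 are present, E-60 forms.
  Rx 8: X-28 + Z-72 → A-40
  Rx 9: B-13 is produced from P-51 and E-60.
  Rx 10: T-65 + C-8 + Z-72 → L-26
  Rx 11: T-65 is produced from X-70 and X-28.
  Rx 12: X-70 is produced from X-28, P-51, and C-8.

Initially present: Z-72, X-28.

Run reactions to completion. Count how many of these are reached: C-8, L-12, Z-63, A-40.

X-28 and Z-72 present → A-40 forms (Rx 8).
A-40, X-28, and Z-72 present → E-60 forms (Rx 7).
E-60 and A-40 present → L-12 forms (Rx 6).
L-12 and A-40 present → C-8 forms (Rx 2).
C-8, E-60, and L-12 present → Z-63 forms (Rx 4).
C-8: reached.
L-12: reached.
Z-63: reached.
A-40: reached.
All 4 are reached.

4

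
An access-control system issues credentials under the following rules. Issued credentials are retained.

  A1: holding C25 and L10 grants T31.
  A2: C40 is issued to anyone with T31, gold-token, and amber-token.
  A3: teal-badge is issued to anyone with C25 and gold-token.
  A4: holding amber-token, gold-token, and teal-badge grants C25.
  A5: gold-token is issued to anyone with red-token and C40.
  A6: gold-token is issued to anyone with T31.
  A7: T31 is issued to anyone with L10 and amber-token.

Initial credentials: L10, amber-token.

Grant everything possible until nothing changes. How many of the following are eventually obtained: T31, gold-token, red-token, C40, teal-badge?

Holding L10 and amber-token grants T31 (A7).
Holding T31 grants gold-token (A6).
Holding T31, gold-token, and amber-token grants C40 (A2).
T31: reached.
gold-token: reached.
No rule produces red-token, and it is not given.
C40: reached.
teal-badge would need C25 and gold-token (A3), but C25 is never granted.
Reached: T31, gold-token, and C40 — 3 of the 5.

3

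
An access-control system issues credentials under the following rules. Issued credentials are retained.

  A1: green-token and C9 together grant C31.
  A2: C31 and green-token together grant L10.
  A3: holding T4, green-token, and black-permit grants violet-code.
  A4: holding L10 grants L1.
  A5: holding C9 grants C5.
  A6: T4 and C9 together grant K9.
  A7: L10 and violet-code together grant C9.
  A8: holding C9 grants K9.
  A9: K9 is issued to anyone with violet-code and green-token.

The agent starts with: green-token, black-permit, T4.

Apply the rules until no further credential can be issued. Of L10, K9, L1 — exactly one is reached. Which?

Holding T4, green-token, and black-permit grants violet-code (A3).
Holding violet-code and green-token grants K9 (A9).
L10 would need C31 and green-token (A2), but C31 is never granted. L1 would need L10 (A4), but L10 is never granted.

K9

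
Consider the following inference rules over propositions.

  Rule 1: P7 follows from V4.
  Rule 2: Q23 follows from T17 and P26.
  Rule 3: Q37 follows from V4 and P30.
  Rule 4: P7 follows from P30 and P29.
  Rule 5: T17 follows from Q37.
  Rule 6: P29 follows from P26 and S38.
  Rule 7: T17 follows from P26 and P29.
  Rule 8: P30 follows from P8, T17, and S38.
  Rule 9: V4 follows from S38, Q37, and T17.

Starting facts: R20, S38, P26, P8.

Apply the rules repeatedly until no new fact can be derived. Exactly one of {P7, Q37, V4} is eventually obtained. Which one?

P7

P26 and S38 hold, so P29 follows (Rule 6).
From P26 and P29, Rule 7 gives T17.
From P8, T17, and S38, Rule 8 gives P30.
From P30 and P29, Rule 4 gives P7.
V4 would need S38, Q37, and T17 (Rule 9), but Q37 is never established. Q37 would need V4 and P30 (Rule 3), but V4 is never established.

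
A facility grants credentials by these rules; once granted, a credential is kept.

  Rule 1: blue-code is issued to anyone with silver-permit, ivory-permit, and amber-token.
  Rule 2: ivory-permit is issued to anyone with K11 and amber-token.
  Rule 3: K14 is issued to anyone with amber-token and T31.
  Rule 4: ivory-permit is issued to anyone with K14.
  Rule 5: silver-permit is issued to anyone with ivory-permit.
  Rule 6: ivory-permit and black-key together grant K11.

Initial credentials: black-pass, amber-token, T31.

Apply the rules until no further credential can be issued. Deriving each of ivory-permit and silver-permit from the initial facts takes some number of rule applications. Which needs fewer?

ivory-permit: Holding amber-token and T31 grants K14 (Rule 3). Holding K14 grants ivory-permit (Rule 4). [2 rule applications]
silver-permit: Holding amber-token and T31 grants K14 (Rule 3). Holding K14 grants ivory-permit (Rule 4). Holding ivory-permit grants silver-permit (Rule 5). [3 rule applications]
ivory-permit needs fewer.

ivory-permit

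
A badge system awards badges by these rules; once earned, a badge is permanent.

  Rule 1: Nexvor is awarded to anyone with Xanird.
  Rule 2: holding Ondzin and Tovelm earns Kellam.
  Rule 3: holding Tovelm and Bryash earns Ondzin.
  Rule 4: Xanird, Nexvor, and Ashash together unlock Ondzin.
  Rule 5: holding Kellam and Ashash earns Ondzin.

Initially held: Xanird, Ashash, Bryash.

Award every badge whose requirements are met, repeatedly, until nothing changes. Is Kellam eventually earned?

No

Kellam would need Ondzin and Tovelm (Rule 2), but Tovelm is never earned.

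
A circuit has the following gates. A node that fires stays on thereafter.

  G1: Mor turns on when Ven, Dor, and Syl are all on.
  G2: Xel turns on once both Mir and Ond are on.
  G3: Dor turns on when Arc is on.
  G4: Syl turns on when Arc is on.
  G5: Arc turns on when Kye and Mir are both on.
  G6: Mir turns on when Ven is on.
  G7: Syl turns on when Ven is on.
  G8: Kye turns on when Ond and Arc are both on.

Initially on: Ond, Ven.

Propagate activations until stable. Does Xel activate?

Ven is on, so Mir turns on (G6).
G2: Mir and Ond on → Xel on.

Yes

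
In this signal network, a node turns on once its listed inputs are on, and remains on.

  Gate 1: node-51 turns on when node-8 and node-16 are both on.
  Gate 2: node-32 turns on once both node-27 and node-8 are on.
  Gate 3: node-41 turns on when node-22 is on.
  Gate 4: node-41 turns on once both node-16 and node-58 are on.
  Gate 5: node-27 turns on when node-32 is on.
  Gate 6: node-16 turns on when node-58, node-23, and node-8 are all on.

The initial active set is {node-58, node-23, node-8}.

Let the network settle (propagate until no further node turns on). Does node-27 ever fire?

node-27 would need node-32 (Gate 5), but node-32 never turns on.

No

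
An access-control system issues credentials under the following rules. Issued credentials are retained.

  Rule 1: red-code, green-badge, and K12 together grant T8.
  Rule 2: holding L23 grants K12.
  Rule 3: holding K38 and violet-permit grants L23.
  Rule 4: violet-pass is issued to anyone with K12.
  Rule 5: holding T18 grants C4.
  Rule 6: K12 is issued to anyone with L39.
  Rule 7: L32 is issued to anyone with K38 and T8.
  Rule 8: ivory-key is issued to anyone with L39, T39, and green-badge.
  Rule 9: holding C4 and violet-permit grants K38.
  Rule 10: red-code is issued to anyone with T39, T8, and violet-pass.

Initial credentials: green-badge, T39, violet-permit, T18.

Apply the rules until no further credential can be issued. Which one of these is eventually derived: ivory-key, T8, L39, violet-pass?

violet-pass

Holding T18 grants C4 (Rule 5).
Holding C4 and violet-permit grants K38 (Rule 9).
Holding K38 and violet-permit grants L23 (Rule 3).
Holding L23 grants K12 (Rule 2).
Holding K12 grants violet-pass (Rule 4).
ivory-key would need L39, T39, and green-badge (Rule 8), but L39 is never granted. T8 would need red-code, green-badge, and K12 (Rule 1), but red-code is never granted. No rule produces L39, and it is not given.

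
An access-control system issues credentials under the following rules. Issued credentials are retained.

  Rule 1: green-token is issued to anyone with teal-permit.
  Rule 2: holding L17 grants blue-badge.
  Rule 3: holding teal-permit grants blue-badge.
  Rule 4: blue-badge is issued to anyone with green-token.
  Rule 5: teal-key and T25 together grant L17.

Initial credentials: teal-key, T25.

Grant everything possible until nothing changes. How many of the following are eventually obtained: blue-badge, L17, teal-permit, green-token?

Holding teal-key and T25 grants L17 (Rule 5).
Holding L17 grants blue-badge (Rule 2).
blue-badge: reached.
L17: reached.
No rule produces teal-permit, and it is not given.
green-token would need teal-permit (Rule 1), but teal-permit is never granted.
Reached: blue-badge and L17 — 2 of the 4.

2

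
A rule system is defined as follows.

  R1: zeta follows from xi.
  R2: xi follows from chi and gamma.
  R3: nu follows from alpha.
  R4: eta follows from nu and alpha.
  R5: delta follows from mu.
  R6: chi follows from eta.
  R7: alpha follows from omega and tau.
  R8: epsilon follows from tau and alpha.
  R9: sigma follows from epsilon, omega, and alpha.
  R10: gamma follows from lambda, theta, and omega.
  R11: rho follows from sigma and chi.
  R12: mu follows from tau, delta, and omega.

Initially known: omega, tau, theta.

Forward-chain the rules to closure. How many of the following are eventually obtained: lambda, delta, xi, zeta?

No rule produces lambda, and it is not given.
delta would need mu (R5), but mu is never established.
xi would need chi and gamma (R2), but gamma is never established.
zeta would need xi (R1), but xi is never established.
None of the 4 are reached.

0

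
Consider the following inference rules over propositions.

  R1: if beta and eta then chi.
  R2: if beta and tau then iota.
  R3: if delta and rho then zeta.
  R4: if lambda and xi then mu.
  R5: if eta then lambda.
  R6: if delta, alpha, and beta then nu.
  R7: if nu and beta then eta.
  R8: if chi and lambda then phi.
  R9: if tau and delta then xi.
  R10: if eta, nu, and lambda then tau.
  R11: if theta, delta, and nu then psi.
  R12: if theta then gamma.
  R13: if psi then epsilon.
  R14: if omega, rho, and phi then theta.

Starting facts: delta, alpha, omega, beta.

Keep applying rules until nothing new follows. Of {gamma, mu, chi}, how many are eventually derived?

2

delta, alpha, and beta hold, so nu follows (R6).
nu and beta hold, so eta follows (R7).
From beta and eta, R1 gives chi.
eta holds, so lambda follows (R5).
eta, nu, and lambda hold, so tau follows (R10).
From tau and delta, R9 gives xi.
lambda and xi hold, so mu follows (R4).
gamma would need theta (R12), but theta is never established.
mu: reached.
chi: reached.
Reached: mu and chi — 2 of the 3.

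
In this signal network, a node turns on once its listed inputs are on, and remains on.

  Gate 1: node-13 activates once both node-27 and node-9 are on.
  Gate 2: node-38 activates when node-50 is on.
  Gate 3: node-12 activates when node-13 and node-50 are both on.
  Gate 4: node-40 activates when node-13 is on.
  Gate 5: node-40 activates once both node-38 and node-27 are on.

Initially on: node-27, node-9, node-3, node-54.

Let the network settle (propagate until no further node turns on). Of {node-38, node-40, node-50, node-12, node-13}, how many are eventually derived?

2

Gate 1: node-27 and node-9 on → node-13 on.
node-13 is on, so node-40 activates (Gate 4).
node-38 would need node-50 (Gate 2), but node-50 never turns on.
node-40: reached.
No rule produces node-50, and it is not given.
node-12 would need node-13 and node-50 (Gate 3), but node-50 never turns on.
node-13: reached.
Reached: node-40 and node-13 — 2 of the 5.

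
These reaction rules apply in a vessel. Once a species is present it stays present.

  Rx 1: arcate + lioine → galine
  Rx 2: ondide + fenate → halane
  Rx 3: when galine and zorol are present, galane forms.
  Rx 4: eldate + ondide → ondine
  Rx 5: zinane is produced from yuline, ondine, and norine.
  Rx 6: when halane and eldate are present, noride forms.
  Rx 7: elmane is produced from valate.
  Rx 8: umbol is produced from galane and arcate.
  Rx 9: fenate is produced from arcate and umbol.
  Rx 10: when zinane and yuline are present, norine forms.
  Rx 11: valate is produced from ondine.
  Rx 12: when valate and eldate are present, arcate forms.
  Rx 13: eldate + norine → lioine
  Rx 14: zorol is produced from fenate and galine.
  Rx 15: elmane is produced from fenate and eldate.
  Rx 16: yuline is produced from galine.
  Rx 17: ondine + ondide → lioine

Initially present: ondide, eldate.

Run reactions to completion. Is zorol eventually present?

No

zorol would need fenate and galine (Rx 14), but fenate never forms.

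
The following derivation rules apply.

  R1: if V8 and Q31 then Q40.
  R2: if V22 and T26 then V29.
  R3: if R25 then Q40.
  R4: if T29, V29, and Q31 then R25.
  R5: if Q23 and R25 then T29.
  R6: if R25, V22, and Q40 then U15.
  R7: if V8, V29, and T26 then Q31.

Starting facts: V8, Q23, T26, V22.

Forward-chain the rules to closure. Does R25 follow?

R25 would need T29, V29, and Q31 (R4), but T29 is never established.

No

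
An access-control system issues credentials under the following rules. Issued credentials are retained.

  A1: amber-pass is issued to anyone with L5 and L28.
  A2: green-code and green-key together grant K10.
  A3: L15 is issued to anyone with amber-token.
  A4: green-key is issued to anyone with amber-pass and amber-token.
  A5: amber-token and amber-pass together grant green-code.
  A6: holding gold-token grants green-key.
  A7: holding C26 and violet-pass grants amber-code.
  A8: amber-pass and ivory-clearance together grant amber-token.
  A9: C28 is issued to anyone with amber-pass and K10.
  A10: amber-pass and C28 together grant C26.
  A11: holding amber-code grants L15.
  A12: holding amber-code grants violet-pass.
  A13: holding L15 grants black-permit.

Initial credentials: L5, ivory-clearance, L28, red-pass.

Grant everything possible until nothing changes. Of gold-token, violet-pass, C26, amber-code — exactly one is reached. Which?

C26

Holding L5 and L28 grants amber-pass (A1).
Holding amber-pass and ivory-clearance grants amber-token (A8).
Holding amber-pass and amber-token grants green-key (A4).
Holding amber-token and amber-pass grants green-code (A5).
Holding green-code and green-key grants K10 (A2).
Holding amber-pass and K10 grants C28 (A9).
Holding amber-pass and C28 grants C26 (A10).
amber-code would need C26 and violet-pass (A7), but violet-pass is never granted. No rule produces gold-token, and it is not given. violet-pass would need amber-code (A12), but amber-code is never granted.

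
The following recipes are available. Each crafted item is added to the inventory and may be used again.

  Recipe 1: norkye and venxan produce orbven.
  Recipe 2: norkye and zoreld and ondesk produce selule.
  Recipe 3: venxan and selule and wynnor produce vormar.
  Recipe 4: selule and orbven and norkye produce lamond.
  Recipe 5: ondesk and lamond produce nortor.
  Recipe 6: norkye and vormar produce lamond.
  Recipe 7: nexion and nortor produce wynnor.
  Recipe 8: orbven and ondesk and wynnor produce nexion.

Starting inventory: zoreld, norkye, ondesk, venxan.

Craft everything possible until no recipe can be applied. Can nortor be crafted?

Yes

Using Recipe 2, norkye, zoreld, and ondesk make selule.
norkye and venxan → orbven (Recipe 1).
selule and orbven and norkye → lamond (Recipe 4).
ondesk and lamond → nortor (Recipe 5).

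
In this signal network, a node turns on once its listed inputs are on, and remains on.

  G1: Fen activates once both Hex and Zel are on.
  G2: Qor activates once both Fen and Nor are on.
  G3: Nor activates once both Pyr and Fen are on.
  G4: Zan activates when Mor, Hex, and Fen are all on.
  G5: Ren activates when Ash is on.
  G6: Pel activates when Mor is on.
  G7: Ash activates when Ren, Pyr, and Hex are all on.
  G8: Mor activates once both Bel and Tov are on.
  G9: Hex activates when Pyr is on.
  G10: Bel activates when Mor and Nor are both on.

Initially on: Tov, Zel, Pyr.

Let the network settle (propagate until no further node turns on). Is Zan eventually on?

No

Zan would need Mor, Hex, and Fen (G4), but Mor never turns on.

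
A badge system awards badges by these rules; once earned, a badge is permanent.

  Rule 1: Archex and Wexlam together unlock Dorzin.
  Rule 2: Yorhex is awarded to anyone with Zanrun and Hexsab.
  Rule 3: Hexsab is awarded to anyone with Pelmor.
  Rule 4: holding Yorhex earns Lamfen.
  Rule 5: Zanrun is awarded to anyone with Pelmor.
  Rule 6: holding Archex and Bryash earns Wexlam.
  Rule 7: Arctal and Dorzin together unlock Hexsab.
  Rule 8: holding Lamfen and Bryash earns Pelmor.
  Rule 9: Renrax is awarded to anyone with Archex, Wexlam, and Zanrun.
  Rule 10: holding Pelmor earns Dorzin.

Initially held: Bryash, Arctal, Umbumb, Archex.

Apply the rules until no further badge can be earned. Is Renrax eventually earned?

No

Renrax would need Archex, Wexlam, and Zanrun (Rule 9), but Zanrun is never earned.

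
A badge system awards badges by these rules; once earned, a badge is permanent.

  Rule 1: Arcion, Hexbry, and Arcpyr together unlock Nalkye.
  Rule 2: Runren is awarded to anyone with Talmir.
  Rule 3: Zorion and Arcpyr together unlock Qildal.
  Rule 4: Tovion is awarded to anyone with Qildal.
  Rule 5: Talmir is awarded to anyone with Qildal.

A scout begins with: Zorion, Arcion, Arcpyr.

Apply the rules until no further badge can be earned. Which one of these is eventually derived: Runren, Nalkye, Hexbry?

With Zorion and Arcpyr, Qildal is earned (Rule 3).
With Qildal, Talmir is earned (Rule 5).
With Talmir, Runren is earned (Rule 2).
Nalkye would need Arcion, Hexbry, and Arcpyr (Rule 1), but Hexbry is never earned. No rule produces Hexbry, and it is not given.

Runren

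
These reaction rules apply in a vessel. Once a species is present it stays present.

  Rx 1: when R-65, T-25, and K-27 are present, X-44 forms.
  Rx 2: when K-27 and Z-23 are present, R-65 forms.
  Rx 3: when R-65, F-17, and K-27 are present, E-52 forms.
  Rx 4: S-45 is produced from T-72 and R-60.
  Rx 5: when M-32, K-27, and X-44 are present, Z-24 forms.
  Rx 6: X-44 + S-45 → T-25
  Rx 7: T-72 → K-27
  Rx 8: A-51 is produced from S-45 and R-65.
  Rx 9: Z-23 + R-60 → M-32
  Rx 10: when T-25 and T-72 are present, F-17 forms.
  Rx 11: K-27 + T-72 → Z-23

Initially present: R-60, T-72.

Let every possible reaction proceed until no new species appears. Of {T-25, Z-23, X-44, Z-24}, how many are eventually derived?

1

T-72 present → K-27 forms (Rx 7).
K-27 and T-72 present → Z-23 forms (Rx 11).
T-25 would need X-44 and S-45 (Rx 6), but X-44 never forms.
Z-23: reached.
X-44 would need R-65, T-25, and K-27 (Rx 1), but T-25 never forms.
Z-24 would need M-32, K-27, and X-44 (Rx 5), but X-44 never forms.
Reached: Z-23 — 1 of the 4.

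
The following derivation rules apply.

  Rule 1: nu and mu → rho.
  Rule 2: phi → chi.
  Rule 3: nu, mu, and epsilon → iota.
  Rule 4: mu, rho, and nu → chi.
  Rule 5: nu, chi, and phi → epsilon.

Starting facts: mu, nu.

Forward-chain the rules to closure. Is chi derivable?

nu and mu hold, so rho follows (Rule 1).
From mu, rho, and nu, Rule 4 gives chi.

Yes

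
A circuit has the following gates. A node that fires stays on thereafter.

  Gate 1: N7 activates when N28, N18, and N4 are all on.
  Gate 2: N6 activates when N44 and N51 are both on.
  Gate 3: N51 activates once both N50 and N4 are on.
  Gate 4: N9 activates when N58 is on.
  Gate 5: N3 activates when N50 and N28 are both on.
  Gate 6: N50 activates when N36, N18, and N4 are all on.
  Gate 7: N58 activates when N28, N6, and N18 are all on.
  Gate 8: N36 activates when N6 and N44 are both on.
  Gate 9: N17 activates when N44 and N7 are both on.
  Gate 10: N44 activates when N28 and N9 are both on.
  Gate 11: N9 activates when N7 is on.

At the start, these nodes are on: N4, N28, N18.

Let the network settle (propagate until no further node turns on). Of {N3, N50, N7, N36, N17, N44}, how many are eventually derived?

N28, N18, and N4 are on, so N7 activates (Gate 1).
N7 is on, so N9 activates (Gate 11).
Gate 10: N28 and N9 on → N44 on.
N44 and N7 are on, so N17 activates (Gate 9).
N3 would need N50 and N28 (Gate 5), but N50 never turns on.
N50 would need N36, N18, and N4 (Gate 6), but N36 never turns on.
N7: reached.
N36 would need N6 and N44 (Gate 8), but N6 never turns on.
N17: reached.
N44: reached.
Reached: N7, N17, and N44 — 3 of the 6.

3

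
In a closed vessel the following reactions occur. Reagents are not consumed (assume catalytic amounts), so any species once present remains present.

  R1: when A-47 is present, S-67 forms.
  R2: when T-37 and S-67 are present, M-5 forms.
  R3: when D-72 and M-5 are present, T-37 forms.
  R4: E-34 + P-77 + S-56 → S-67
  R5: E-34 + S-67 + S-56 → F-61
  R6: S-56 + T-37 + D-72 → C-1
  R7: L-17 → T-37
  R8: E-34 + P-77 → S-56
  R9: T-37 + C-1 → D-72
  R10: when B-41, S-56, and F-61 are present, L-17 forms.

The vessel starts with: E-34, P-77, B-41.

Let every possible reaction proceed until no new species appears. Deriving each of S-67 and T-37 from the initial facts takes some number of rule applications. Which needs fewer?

S-67

S-67: E-34 and P-77 present → S-56 forms (R8). E-34, P-77, and S-56 present → S-67 forms (R4). [2 rule applications]
T-37: E-34 and P-77 present → S-56 forms (R8). E-34, P-77, and S-56 present → S-67 forms (R4). E-34, S-67, and S-56 present → F-61 forms (R5). B-41, S-56, and F-61 present → L-17 forms (R10). L-17 present → T-37 forms (R7). [5 rule applications]
S-67 needs fewer.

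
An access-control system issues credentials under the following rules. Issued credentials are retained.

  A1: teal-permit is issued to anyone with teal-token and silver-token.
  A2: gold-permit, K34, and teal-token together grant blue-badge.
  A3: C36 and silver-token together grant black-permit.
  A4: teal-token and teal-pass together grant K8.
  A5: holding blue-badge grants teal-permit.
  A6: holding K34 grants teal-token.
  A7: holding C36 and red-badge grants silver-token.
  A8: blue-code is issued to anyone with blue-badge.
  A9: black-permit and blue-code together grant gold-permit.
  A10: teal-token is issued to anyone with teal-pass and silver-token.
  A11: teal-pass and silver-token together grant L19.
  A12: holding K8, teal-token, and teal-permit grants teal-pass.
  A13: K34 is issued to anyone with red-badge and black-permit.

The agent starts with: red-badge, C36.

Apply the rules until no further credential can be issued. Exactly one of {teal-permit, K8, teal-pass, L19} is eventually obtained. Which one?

Holding C36 and red-badge grants silver-token (A7).
Holding C36 and silver-token grants black-permit (A3).
Holding red-badge and black-permit grants K34 (A13).
Holding K34 grants teal-token (A6).
Holding teal-token and silver-token grants teal-permit (A1).
teal-pass would need K8, teal-token, and teal-permit (A12), but K8 is never granted. K8 would need teal-token and teal-pass (A4), but teal-pass is never granted. L19 would need teal-pass and silver-token (A11), but teal-pass is never granted.

teal-permit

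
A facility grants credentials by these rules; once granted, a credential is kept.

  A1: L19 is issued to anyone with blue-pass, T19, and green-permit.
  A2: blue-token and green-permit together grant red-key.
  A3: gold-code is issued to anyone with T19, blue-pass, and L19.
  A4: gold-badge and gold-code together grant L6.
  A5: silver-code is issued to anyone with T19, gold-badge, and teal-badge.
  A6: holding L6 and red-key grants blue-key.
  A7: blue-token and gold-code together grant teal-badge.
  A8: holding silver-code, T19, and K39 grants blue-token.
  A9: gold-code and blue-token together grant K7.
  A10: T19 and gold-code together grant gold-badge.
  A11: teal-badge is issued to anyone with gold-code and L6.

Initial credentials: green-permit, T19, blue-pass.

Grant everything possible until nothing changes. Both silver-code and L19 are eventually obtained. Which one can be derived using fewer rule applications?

L19: Holding blue-pass, T19, and green-permit grants L19 (A1). [1 rule application]
silver-code: Holding blue-pass, T19, and green-permit grants L19 (A1). Holding T19, blue-pass, and L19 grants gold-code (A3). Holding T19 and gold-code grants gold-badge (A10). Holding gold-badge and gold-code grants L6 (A4). Holding gold-code and L6 grants teal-badge (A11). Holding T19, gold-badge, and teal-badge grants silver-code (A5). [6 rule applications]
L19 needs fewer.

L19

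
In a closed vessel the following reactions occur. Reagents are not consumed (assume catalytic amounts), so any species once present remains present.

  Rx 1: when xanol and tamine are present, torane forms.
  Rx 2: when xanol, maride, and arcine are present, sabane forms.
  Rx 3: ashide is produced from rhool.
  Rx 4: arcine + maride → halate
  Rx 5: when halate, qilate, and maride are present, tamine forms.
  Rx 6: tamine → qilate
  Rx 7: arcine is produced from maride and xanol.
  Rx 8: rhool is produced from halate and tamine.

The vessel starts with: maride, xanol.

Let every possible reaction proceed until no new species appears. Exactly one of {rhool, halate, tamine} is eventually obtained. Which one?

halate

maride and xanol present → arcine forms (Rx 7).
arcine and maride present → halate forms (Rx 4).
rhool would need halate and tamine (Rx 8), but tamine never forms. tamine would need halate, qilate, and maride (Rx 5), but qilate never forms.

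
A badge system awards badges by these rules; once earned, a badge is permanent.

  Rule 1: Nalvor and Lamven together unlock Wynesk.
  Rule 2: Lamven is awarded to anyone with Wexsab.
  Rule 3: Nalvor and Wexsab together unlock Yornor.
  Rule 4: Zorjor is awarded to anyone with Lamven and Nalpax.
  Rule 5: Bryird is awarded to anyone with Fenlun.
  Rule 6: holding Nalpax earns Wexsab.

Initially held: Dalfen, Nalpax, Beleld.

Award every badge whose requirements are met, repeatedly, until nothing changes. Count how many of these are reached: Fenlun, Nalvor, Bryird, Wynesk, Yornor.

0

No rule produces Fenlun, and it is not given.
No rule produces Nalvor, and it is not given.
Bryird would need Fenlun (Rule 5), but Fenlun is never earned.
Wynesk would need Nalvor and Lamven (Rule 1), but Nalvor is never earned.
Yornor would need Nalvor and Wexsab (Rule 3), but Nalvor is never earned.
None of the 5 are reached.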